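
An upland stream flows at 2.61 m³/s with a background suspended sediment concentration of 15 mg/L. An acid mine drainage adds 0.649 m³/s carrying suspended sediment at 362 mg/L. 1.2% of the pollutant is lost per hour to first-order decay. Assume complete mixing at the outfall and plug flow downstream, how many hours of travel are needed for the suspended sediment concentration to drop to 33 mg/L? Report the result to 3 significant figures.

77.5 h

Mass balance: C = (2.610·15.00 + 0.6490·362.0) / 3.259 = 274.1/3.259 = 84.10 mg/L.
1.2%/h lost → k = −ln(1 − 0.012) = 0.01207 h⁻¹.
84.10·exp(−k·t) = 33 → t = ln(84.10/33)/k = 279000 s = 77.49 h.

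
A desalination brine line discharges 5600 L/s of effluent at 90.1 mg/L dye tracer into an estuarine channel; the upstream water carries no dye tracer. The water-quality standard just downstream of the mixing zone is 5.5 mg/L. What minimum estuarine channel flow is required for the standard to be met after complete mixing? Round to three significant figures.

86100 L/s

Set C_mix = 5.5: (Q·0 + 5600·90.10) / (Q + 5600) = 5.5
→ Q = 5600·(90.10 − 5.5)/(5.5 − 0) = 86140 L/s.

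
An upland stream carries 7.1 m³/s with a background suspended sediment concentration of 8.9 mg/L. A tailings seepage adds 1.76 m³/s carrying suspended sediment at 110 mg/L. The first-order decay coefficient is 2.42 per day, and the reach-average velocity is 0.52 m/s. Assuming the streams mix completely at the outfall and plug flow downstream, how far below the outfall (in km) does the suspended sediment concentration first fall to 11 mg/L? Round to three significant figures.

Flow-weighted average: C = (7.100·8.900 + 1.760·110.0) / 8.860 = 256.8/8.860 = 28.98 mg/L.
Set 28.98·exp(−k·t) = 11 → t = ln(28.98/11)/k = 34590 s = 9.608 h.
Distance = v·t = 0.52·34590 = 17990 m = 17.99 km.

18.0 km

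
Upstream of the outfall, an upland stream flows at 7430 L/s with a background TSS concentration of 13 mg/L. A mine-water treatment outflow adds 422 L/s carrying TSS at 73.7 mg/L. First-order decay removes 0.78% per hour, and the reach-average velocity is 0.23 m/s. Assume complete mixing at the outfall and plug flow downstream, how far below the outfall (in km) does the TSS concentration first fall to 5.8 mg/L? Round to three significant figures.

109 km

After mixing, C = (7430·13.00 + 422.0·73.70) / 7852 = 127700/7852 = 16.26 mg/L.
0.78%/h lost → k = −ln(1 − 0.0078) = 0.007831 h⁻¹.
Set 16.26·exp(−k·t) = 5.8 → t = ln(16.26/5.8)/k = 474000 s = 131.7 h.
Distance = v·t = 0.23·474000 = 109000 m = 109.0 km.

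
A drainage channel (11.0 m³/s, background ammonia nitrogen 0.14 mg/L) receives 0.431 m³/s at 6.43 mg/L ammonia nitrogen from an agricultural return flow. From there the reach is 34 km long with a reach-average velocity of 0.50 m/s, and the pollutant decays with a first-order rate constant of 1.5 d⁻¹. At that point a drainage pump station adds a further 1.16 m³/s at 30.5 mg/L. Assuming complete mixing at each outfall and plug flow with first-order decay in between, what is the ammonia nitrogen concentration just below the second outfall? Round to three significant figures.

2.92 mg/L

Conservation of mass: C = (11.00·0.1400 + 0.4310·6.430) / 11.43 = 4.311/11.43 = 0.3772 mg/L; combined flow 11.43 m³/s.
Travel time t = 34·1000 / 0.50 = 68000 s = 18.89 h.
Applying C = C₀e^(−kt): 0.3772 × 0.3071 = 0.1158 mg/L.
At the second outfall, C = (11.43·0.1158 + 1.160·30.50) / (11.43 + 1.160) = 2.915 mg/L.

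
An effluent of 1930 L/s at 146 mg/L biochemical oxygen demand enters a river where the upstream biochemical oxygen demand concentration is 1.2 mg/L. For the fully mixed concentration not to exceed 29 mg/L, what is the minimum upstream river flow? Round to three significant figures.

Set C_mix = 29: (Q·1.200 + 1930·146.0) / (Q + 1930) = 29
→ Q = 1930·(146.0 − 29)/(29 − 1.200) = 8123 L/s.

8120 L/s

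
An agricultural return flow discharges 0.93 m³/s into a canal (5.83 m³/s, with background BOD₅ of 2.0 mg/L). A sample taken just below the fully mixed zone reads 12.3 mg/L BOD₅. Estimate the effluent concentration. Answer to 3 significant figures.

Mass balance: 5.830·2.000 + 0.9300·Cₑ = 6.760·12.30
→ Cₑ = (6.760·12.30 − 5.830·2.000) / 0.9300 = 76.87 mg/L.

76.9 mg/L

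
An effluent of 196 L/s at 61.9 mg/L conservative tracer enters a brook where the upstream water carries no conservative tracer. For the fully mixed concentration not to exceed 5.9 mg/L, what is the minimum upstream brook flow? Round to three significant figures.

Set C_mix = 5.9: (Q·0 + 196.0·61.90) / (Q + 196.0) = 5.9
→ Q = 196.0·(61.90 − 5.9)/(5.9 − 0) = 1860 L/s.

1860 L/s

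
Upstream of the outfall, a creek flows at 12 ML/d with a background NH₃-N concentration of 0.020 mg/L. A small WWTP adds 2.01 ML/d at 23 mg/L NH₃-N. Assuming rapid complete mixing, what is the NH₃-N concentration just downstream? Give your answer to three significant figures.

Conservation of mass: C = (12.00·0.02000 + 2.010·23.00) / 14.01 = 46.47/14.01 = 3.317 mg/L.

3.32 mg/L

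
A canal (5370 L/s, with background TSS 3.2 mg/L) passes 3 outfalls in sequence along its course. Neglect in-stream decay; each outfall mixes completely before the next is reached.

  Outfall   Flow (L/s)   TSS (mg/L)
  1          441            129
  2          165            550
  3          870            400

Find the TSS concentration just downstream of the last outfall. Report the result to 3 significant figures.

74.9 mg/L

Outfall 1: combined Q = 5811 L/s; C = (5370·3.200 + 441.0·129.0)/5811 = 12.75 mg/L.
Outfall 2: combined Q = 5976 L/s; C = (5811·12.75 + 165.0·550.0)/5976 = 27.58 mg/L.
Outfall 3: combined Q = 6846 L/s; C = (5976·27.58 + 870.0·400.0)/6846 = 74.91 mg/L.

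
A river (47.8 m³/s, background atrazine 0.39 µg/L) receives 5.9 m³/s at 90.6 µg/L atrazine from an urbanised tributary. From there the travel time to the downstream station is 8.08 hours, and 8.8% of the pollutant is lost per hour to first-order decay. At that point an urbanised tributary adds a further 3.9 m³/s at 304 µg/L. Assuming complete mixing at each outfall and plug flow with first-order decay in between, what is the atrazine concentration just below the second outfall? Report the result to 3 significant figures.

25.1 µg/L

After mixing, C = (47.80·0.3900 + 5.900·90.60) / 53.70 = 553.2/53.70 = 10.30 µg/L; combined flow 53.70 m³/s.
8.8%/h lost → k = −ln(1 − 0.088) = 0.09212 h⁻¹.
Decay over the reach: 10.30·exp(−kt) = 10.30·0.4751 = 4.894 µg/L.
At the second outfall, C = (53.70·4.894 + 3.900·304.0) / (53.70 + 3.900) = 25.15 µg/L.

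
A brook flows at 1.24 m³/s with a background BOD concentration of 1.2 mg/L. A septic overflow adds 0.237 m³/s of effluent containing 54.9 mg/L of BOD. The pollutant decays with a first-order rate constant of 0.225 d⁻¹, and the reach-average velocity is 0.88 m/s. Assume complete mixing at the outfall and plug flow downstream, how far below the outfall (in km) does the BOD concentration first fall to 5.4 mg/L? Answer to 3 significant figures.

202 km

After mixing, C = (1.240·1.200 + 0.2370·54.90) / 1.477 = 14.50/1.477 = 9.817 mg/L.
Set 9.817·exp(−k·t) = 5.4 → t = ln(9.817/5.4)/k = 229500 s = 63.75 h.
Distance = v·t = 0.88·229500 = 202000 m = 202.0 km.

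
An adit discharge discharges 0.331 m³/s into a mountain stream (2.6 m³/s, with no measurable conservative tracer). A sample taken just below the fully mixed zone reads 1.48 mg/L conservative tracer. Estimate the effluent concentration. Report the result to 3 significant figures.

13.1 mg/L

Mass balance: 2.600·0 + 0.3310·Cₑ = 2.931·1.480
→ Cₑ = (2.931·1.480 − 2.600·0) / 0.3310 = 13.11 mg/L.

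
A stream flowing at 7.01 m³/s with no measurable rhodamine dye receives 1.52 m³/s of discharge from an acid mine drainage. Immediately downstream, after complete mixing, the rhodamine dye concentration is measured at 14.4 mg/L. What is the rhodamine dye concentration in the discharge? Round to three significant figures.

Mass balance: 7.010·0 + 1.520·Cₑ = 8.530·14.40
→ Cₑ = (8.530·14.40 − 7.010·0) / 1.520 = 80.81 mg/L.

80.8 mg/L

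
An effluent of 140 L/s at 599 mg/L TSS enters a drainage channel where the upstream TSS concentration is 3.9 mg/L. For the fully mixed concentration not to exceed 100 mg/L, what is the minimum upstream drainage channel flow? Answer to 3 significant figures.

727 L/s

Set C_mix = 100: (Q·3.900 + 140.0·599.0) / (Q + 140.0) = 100
→ Q = 140.0·(599.0 − 100)/(100 − 3.900) = 727.0 L/s.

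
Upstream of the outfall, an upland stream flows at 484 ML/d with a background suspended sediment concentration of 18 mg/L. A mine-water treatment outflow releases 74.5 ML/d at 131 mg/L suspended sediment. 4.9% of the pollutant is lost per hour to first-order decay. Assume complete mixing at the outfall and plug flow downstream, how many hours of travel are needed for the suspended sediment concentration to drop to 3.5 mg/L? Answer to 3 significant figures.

44.7 h

Mass balance: C = (484.0·18.00 + 74.50·131.0) / 558.5 = 18470/558.5 = 33.07 mg/L.
4.9%/h lost → k = −ln(1 − 0.049) = 0.05024 h⁻¹.
33.07·exp(−k·t) = 3.5 → t = ln(33.07/3.5)/k = 160900 s = 44.70 h.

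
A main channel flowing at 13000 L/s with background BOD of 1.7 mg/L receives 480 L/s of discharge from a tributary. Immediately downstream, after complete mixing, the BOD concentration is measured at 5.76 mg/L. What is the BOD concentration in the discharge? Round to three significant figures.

116 mg/L

Mass balance: 13000·1.700 + 480.0·Cₑ = 13480·5.760
→ Cₑ = (13480·5.760 − 13000·1.700) / 480.0 = 115.7 mg/L.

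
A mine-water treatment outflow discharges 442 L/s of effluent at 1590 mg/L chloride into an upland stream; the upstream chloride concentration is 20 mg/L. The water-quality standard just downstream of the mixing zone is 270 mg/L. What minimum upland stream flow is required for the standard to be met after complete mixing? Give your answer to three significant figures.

Set C_mix = 270: (Q·20.00 + 442.0·1590) / (Q + 442.0) = 270
→ Q = 442.0·(1590 − 270)/(270 − 20.00) = 2334 L/s.

2330 L/s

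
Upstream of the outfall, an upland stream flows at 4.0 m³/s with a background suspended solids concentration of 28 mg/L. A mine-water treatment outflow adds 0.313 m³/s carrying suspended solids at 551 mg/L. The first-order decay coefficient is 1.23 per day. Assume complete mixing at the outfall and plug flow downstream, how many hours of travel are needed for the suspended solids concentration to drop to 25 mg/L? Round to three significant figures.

Mass balance: C = (4.000·28.00 + 0.3130·551.0) / 4.313 = 284.5/4.313 = 65.95 mg/L.
65.95·exp(−k·t) = 25 → t = ln(65.95/25)/k = 68140 s = 18.93 h.

18.9 h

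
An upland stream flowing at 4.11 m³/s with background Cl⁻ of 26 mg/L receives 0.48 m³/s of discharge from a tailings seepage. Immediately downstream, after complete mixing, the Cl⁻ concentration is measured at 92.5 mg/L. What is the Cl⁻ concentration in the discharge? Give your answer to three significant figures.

662 mg/L

Mass balance: 4.110·26.00 + 0.4800·Cₑ = 4.590·92.50
→ Cₑ = (4.590·92.50 − 4.110·26.00) / 0.4800 = 661.9 mg/L.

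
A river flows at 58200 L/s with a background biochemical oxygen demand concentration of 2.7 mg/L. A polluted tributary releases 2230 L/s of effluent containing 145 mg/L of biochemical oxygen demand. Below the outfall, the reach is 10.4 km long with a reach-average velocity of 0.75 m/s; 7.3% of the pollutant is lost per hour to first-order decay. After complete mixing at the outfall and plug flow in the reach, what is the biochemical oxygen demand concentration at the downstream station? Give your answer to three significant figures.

5.94 mg/L

Conservation of mass: C = (58200·2.700 + 2230·145.0) / 60430 = 480500/60430 = 7.951 mg/L.
Travel time t = 10.4·1000 / 0.75 = 13870 s = 3.852 h.
7.3%/h lost → k = −ln(1 − 0.073) = 0.07580 h⁻¹.
Decay over the reach: 7.951·exp(−kt) = 7.951·0.7468 = 5.938 mg/L.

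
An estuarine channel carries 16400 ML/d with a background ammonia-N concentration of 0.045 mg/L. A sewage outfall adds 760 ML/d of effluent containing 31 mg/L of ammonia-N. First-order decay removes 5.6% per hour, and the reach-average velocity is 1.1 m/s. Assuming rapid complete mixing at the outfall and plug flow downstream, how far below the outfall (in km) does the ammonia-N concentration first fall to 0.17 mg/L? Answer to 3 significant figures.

Flow-weighted average: C = (16400·0.04500 + 760.0·31.00) / 17160 = 24300/17160 = 1.416 mg/L.
5.6%/h lost → k = −ln(1 − 0.056) = 0.05763 h⁻¹.
Set 1.416·exp(−k·t) = 0.17 → t = ln(1.416/0.17)/k = 132400 s = 36.78 h.
Distance = v·t = 1.1·132400 = 145700 m = 145.7 km.

146 km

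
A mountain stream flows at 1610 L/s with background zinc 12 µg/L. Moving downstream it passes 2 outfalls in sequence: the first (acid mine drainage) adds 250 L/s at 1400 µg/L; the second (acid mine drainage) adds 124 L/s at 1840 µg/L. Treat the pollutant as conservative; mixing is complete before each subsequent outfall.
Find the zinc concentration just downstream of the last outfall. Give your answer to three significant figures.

301 µg/L

After outfall 1: Q = 1610 + 250.0 = 1860 L/s; C = (1610·12.00 + 250.0·1400)/1860 = 198.6 µg/L.
After outfall 2: Q = 1860 + 124.0 = 1984 L/s; C = (1860·198.6 + 124.0·1840)/1984 = 301.1 µg/L.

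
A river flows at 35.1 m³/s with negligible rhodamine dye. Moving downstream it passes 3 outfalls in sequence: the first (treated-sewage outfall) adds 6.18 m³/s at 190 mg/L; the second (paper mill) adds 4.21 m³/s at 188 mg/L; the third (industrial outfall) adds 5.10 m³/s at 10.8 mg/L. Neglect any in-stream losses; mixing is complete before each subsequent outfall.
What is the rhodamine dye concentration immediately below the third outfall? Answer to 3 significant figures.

39.9 mg/L

After outfall 1: Q = 35.10 + 6.180 = 41.28 m³/s; C = (35.10·0 + 6.180·190.0)/41.28 = 28.44 mg/L.
After outfall 2: Q = 41.28 + 4.210 = 45.49 m³/s; C = (41.28·28.44 + 4.210·188.0)/45.49 = 43.21 mg/L.
After outfall 3: Q = 45.49 + 5.100 = 50.59 m³/s; C = (45.49·43.21 + 5.100·10.80)/50.59 = 39.94 mg/L.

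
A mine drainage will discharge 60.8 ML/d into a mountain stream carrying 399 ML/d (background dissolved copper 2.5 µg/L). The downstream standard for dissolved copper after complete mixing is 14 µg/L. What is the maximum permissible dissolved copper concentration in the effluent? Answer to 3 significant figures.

89.5 µg/L

At the limit, (Qr·Cr + Qe·Cₑ)/(Qr + Qe) = 14:
Cₑ = (459.8·14 − 399.0·2.500) / 60.80 = 89.47 µg/L.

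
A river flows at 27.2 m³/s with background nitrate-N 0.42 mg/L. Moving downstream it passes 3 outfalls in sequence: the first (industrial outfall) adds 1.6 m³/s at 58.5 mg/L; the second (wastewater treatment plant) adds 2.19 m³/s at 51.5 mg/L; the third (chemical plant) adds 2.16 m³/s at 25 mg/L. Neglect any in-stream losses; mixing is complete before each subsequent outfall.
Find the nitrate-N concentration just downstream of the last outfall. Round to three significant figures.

After outfall 1: Q = 27.20 + 1.600 = 28.80 m³/s; C = (27.20·0.4200 + 1.600·58.50)/28.80 = 3.647 mg/L.
After outfall 2: Q = 28.80 + 2.190 = 30.99 m³/s; C = (28.80·3.647 + 2.190·51.50)/30.99 = 7.028 mg/L.
After outfall 3: Q = 30.99 + 2.160 = 33.15 m³/s; C = (30.99·7.028 + 2.160·25.00)/33.15 = 8.199 mg/L.

8.20 mg/L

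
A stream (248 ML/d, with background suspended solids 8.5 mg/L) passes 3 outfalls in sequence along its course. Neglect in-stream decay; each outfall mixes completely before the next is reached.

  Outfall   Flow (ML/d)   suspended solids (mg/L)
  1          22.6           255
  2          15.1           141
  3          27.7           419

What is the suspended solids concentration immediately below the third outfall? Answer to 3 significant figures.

68.9 mg/L

After outfall 1: Q = 248.0 + 22.60 = 270.6 ML/d; C = (248.0·8.500 + 22.60·255.0)/270.6 = 29.09 mg/L.
After outfall 2: Q = 270.6 + 15.10 = 285.7 ML/d; C = (270.6·29.09 + 15.10·141.0)/285.7 = 35.00 mg/L.
After outfall 3: Q = 285.7 + 27.70 = 313.4 ML/d; C = (285.7·35.00 + 27.70·419.0)/313.4 = 68.94 mg/L.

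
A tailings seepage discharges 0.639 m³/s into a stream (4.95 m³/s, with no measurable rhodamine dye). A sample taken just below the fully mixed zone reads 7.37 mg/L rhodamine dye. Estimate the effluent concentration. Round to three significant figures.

64.5 mg/L

Mass balance: 4.950·0 + 0.6390·Cₑ = 5.589·7.370
→ Cₑ = (5.589·7.370 − 4.950·0) / 0.6390 = 64.46 mg/L.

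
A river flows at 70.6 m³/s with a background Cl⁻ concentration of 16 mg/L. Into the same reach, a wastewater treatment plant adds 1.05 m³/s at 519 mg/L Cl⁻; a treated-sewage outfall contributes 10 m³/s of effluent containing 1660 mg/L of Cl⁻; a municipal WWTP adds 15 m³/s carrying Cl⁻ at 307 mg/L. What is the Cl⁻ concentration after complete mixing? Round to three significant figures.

237 mg/L

Mixed concentration C = ΣQC/ΣQ = (70.60·16.00 + 1.050·519.0 + 10.00·1660 + 15.00·307.0) / 96.65 = 22880/96.65 = 236.7 mg/L.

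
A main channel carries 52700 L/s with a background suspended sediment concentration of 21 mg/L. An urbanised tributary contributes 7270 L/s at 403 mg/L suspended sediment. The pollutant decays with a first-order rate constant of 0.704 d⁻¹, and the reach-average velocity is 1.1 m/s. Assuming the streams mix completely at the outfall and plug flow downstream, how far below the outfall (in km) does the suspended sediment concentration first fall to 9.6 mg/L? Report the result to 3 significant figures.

263 km

Conservation of mass: C = (52700·21.00 + 7270·403.0) / 59970 = 4037000/59970 = 67.31 mg/L.
Set 67.31·exp(−k·t) = 9.6 → t = ln(67.31/9.6)/k = 239000 s = 66.39 h.
Distance = v·t = 1.1·239000 = 262900 m = 262.9 km.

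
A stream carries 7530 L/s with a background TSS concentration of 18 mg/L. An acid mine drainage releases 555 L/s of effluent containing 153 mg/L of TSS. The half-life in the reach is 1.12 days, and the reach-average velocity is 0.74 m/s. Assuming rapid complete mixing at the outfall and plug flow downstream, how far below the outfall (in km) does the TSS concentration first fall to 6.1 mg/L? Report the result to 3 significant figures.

155 km

Mass balance: C = (7530·18.00 + 555.0·153.0) / 8085 = 220500/8085 = 27.27 mg/L.
Half-life 1.12 d → k = ln 2 / 1.12 = 0.6189 d⁻¹.
Set 27.27·exp(−k·t) = 6.1 → t = ln(27.27/6.1)/k = 209000 s = 58.07 h.
Distance = v·t = 0.74·209000 = 154700 m = 154.7 km.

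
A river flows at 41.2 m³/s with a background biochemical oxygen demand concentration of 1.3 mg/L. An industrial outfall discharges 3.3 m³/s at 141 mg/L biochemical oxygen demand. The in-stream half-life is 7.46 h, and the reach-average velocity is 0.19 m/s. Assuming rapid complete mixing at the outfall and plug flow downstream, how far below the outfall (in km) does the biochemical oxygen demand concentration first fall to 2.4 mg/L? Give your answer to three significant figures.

11.6 km

Mass balance: C = (41.20·1.300 + 3.300·141.0) / 44.50 = 518.9/44.50 = 11.66 mg/L.
Half-life 7.46 h → k = ln 2 / 7.46 = 0.09292 h⁻¹ = 2.230 d⁻¹.
Set 11.66·exp(−k·t) = 2.4 → t = ln(11.66/2.4)/k = 61240 s = 17.01 h.
Distance = v·t = 0.19·61240 = 11640 m = 11.64 km.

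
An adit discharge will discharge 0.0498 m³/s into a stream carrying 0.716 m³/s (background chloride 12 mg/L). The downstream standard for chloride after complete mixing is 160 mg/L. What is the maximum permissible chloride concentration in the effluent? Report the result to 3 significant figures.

2290 mg/L

At the limit, (Qr·Cr + Qe·Cₑ)/(Qr + Qe) = 160:
Cₑ = (0.7658·160 − 0.7160·12.00) / 0.04980 = 2288 mg/L.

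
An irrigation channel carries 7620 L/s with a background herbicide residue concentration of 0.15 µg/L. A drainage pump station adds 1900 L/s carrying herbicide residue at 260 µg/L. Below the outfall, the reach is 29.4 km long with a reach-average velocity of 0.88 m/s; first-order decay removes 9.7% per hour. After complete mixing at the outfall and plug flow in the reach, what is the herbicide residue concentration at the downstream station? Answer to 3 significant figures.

20.2 µg/L

Conservation of mass: C = (7620·0.1500 + 1900·260.0) / 9520 = 495100/9520 = 52.01 µg/L.
Travel time t = 29.4·1000 / 0.88 = 33410 s = 9.280 h.
9.7%/h lost → k = −ln(1 − 0.097) = 0.1020 h⁻¹.
Applying C = C₀e^(−kt): 52.01 × 0.3879 = 20.18 µg/L.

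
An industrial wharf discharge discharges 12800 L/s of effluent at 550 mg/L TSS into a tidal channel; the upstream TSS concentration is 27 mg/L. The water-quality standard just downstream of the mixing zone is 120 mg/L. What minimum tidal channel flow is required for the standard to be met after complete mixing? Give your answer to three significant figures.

Set C_mix = 120: (Q·27.00 + 12800·550.0) / (Q + 12800) = 120
→ Q = 12800·(550.0 − 120)/(120 − 27.00) = 59180 L/s.

59200 L/s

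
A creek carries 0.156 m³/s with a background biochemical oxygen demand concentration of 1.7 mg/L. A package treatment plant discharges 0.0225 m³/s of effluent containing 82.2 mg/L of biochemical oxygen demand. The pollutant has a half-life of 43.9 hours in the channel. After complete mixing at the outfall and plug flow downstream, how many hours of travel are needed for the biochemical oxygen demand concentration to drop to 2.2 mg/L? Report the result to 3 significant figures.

Mass balance: C = (0.1560·1.700 + 0.02250·82.20) / 0.1785 = 2.115/0.1785 = 11.85 mg/L.
Half-life 43.9 h → k = ln 2 / 43.9 = 0.01579 h⁻¹ = 0.3789 d⁻¹.
11.85·exp(−k·t) = 2.2 → t = ln(11.85/2.2)/k = 383900 s = 106.6 h.

107 h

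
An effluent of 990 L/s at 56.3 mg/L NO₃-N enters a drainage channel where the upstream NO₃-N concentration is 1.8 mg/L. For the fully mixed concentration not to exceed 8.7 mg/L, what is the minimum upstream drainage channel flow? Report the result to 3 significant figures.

Set C_mix = 8.7: (Q·1.800 + 990.0·56.30) / (Q + 990.0) = 8.7
→ Q = 990.0·(56.30 − 8.7)/(8.7 − 1.800) = 6830 L/s.

6830 L/s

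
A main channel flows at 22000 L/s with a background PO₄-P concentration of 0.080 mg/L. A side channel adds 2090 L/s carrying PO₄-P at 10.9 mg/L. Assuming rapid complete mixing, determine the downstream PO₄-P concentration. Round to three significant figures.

1.02 mg/L

Mixed concentration C = ΣQC/ΣQ = (22000·0.08000 + 2090·10.90) / 24090 = 24540/24090 = 1.019 mg/L.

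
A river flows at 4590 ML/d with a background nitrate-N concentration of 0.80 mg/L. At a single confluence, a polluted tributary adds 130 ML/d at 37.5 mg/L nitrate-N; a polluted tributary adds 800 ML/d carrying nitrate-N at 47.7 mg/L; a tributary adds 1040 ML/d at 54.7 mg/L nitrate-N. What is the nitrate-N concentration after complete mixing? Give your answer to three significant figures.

After mixing, C = (4590·0.8000 + 130.0·37.50 + 800.0·47.70 + 1040·54.70) / 6560 = 103600/6560 = 15.79 mg/L.

15.8 mg/L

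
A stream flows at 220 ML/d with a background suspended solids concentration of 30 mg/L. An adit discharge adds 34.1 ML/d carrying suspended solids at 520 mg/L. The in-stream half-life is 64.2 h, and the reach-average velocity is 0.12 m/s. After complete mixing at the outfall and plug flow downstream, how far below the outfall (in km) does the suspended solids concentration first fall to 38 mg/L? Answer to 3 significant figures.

Flow-weighted average: C = (220.0·30.00 + 34.10·520.0) / 254.1 = 24330/254.1 = 95.76 mg/L.
Half-life 64.2 h → k = ln 2 / 64.2 = 0.01080 h⁻¹ = 0.2591 d⁻¹.
Set 95.76·exp(−k·t) = 38 → t = ln(95.76/38)/k = 308200 s = 85.60 h.
Distance = v·t = 0.12·308200 = 36980 m = 36.98 km.

37.0 km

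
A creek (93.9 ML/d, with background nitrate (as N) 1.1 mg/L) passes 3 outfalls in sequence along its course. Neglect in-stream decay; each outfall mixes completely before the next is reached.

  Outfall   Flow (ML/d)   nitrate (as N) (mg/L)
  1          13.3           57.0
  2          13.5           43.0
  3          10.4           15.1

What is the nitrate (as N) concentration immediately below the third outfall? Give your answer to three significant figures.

After outfall 1: Q = 93.90 + 13.30 = 107.2 ML/d; C = (93.90·1.100 + 13.30·57.00)/107.2 = 8.035 mg/L.
After outfall 2: Q = 107.2 + 13.50 = 120.7 ML/d; C = (107.2·8.035 + 13.50·43.00)/120.7 = 11.95 mg/L.
After outfall 3: Q = 120.7 + 10.40 = 131.1 ML/d; C = (120.7·11.95 + 10.40·15.10)/131.1 = 12.20 mg/L.

12.2 mg/L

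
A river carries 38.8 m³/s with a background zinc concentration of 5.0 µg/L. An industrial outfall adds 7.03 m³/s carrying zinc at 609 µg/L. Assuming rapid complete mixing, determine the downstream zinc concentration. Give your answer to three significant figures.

97.6 µg/L

Mass balance: C = (38.80·5.000 + 7.030·609.0) / 45.83 = 4475/45.83 = 97.65 µg/L.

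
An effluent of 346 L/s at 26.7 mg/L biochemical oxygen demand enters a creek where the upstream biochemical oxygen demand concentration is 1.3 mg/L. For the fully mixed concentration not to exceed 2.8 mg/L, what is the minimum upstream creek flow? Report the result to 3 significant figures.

Set C_mix = 2.8: (Q·1.300 + 346.0·26.70) / (Q + 346.0) = 2.8
→ Q = 346.0·(26.70 − 2.8)/(2.8 − 1.300) = 5513 L/s.

5510 L/s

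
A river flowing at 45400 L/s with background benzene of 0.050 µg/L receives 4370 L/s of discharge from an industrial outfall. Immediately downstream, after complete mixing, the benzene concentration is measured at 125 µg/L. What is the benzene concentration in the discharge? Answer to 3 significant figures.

Mass balance: 45400·0.05000 + 4370·Cₑ = 49770·125.0
→ Cₑ = (49770·125.0 − 45400·0.05000) / 4370 = 1423 µg/L.

1420 µg/L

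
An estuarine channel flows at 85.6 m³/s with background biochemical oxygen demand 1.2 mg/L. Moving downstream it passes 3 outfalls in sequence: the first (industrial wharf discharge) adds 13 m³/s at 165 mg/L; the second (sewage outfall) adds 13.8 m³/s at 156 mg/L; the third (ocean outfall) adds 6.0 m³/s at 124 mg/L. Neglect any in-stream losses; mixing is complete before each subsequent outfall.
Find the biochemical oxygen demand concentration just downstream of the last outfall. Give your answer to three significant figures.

43.5 mg/L

After outfall 1: Q = 85.60 + 13.00 = 98.60 m³/s; C = (85.60·1.200 + 13.00·165.0)/98.60 = 22.80 mg/L.
After outfall 2: Q = 98.60 + 13.80 = 112.4 m³/s; C = (98.60·22.80 + 13.80·156.0)/112.4 = 39.15 mg/L.
After outfall 3: Q = 112.4 + 6.000 = 118.4 m³/s; C = (112.4·39.15 + 6.000·124.0)/118.4 = 43.45 mg/L.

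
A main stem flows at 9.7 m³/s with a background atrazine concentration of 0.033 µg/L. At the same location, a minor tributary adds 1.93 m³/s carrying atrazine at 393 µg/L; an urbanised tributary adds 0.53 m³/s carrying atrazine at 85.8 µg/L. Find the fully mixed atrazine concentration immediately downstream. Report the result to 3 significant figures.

Flow-weighted average: C = (9.700·0.03300 + 1.930·393.0 + 0.5300·85.80) / 12.16 = 804.3/12.16 = 66.14 µg/L.

66.1 µg/L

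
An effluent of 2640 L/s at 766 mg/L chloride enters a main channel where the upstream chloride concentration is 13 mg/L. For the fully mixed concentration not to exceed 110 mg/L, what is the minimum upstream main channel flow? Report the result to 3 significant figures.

Set C_mix = 110: (Q·13.00 + 2640·766.0) / (Q + 2640) = 110
→ Q = 2640·(766.0 − 110)/(110 − 13.00) = 17850 L/s.

17900 L/s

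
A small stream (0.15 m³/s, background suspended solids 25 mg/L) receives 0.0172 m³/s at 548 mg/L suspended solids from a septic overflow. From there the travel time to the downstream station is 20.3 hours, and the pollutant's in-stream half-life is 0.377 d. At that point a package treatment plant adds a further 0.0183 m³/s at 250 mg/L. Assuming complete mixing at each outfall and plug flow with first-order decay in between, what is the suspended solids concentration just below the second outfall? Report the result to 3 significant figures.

After mixing, C = (0.1500·25.00 + 0.01720·548.0) / 0.1672 = 13.18/0.1672 = 78.80 mg/L; combined flow 0.1672 m³/s.
Half-life 0.377 d → k = ln 2 / 0.377 = 1.839 d⁻¹.
After decay, C = 78.80 × e^(−kt) = 78.80 × 0.2112 = 16.64 mg/L.
At the second outfall, C = (0.1672·16.64 + 0.01830·250.0) / (0.1672 + 0.01830) = 39.66 mg/L.

39.7 mg/L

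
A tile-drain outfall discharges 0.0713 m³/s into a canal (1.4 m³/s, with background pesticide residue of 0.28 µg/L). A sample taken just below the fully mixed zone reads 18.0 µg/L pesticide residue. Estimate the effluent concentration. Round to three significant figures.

366 µg/L

Mass balance: 1.400·0.2800 + 0.07130·Cₑ = 1.471·18.00
→ Cₑ = (1.471·18.00 − 1.400·0.2800) / 0.07130 = 365.9 µg/L.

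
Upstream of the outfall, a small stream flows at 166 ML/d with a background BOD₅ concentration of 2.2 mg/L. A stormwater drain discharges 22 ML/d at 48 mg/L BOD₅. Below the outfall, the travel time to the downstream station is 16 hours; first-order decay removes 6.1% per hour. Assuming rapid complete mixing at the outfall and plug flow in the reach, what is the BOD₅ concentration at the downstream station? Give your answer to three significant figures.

After mixing, C = (166.0·2.200 + 22.00·48.00) / 188.0 = 1421/188.0 = 7.560 mg/L.
6.1%/h lost → k = −ln(1 − 0.061) = 0.06294 h⁻¹.
Applying C = C₀e^(−kt): 7.560 × 0.3653 = 2.762 mg/L.

2.76 mg/L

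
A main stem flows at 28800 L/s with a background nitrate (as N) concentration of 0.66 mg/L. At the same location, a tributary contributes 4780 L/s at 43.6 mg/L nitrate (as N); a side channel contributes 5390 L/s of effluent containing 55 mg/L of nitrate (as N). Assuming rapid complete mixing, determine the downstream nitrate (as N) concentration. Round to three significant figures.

13.4 mg/L

Mass balance: C = (28800·0.6600 + 4780·43.60 + 5390·55.00) / 38970 = 523900/38970 = 13.44 mg/L.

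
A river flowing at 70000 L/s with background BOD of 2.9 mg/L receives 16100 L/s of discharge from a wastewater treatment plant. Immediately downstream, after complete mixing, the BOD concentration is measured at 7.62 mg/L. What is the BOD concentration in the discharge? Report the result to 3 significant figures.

Mass balance: 70000·2.900 + 16100·Cₑ = 86100·7.620
→ Cₑ = (86100·7.620 − 70000·2.900) / 16100 = 28.14 mg/L.

28.1 mg/L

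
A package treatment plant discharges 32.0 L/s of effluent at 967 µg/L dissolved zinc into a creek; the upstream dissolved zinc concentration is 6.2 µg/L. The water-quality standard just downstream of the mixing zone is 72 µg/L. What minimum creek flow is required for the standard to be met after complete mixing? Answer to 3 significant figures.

435 L/s

Set C_mix = 72: (Q·6.200 + 32.00·967.0) / (Q + 32.00) = 72
→ Q = 32.00·(967.0 − 72)/(72 − 6.200) = 435.3 L/s.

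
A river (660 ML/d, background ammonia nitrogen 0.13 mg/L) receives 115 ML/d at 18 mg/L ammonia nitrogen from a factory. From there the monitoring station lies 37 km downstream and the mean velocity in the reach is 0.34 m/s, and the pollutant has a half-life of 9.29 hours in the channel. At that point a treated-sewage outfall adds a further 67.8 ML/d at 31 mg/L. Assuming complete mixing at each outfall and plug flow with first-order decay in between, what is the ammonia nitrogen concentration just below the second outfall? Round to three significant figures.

2.76 mg/L

After mixing, C = (660.0·0.1300 + 115.0·18.00) / 775.0 = 2156/775.0 = 2.782 mg/L; combined flow 775.0 ML/d.
Travel time t = 37·1000 / 0.34 = 108800 s = 30.23 h.
Half-life 9.29 h → k = ln 2 / 9.29 = 0.07461 h⁻¹ = 1.791 d⁻¹.
Decay over the reach: 2.782·exp(−kt) = 2.782·0.1048 = 0.2916 mg/L.
Second outfall: C = (775.0·0.2916 + 67.80·31.00)/842.8 = 2.762 mg/L.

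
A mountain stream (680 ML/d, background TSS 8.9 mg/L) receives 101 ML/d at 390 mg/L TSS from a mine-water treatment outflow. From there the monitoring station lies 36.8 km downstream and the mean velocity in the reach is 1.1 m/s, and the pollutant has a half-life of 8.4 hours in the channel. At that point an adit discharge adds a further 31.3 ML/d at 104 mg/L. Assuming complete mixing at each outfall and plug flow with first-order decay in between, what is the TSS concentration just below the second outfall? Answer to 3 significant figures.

30.0 mg/L

Mixed concentration C = ΣQC/ΣQ = (680.0·8.900 + 101.0·390.0) / 781.0 = 45440/781.0 = 58.18 mg/L; combined flow 781.0 ML/d.
Travel time t = 36.8·1000 / 1.1 = 33450 s = 9.293 h.
Half-life 8.4 h → k = ln 2 / 8.4 = 0.08252 h⁻¹ = 1.980 d⁻¹.
Decay over the reach: 58.18·exp(−kt) = 58.18·0.4645 = 27.03 mg/L.
Second outfall: C = (781.0·27.03 + 31.30·104.0)/812.3 = 29.99 mg/L.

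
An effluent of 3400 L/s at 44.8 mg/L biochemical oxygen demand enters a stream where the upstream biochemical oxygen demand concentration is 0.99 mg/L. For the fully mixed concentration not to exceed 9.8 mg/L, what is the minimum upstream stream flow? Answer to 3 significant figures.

Set C_mix = 9.8: (Q·0.9900 + 3400·44.80) / (Q + 3400) = 9.8
→ Q = 3400·(44.80 − 9.8)/(9.8 − 0.9900) = 13510 L/s.

13500 L/s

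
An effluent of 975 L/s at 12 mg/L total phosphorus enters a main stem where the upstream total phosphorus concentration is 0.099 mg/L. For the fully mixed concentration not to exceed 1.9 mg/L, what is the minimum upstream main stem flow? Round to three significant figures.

5470 L/s

Set C_mix = 1.9: (Q·0.09900 + 975.0·12.00) / (Q + 975.0) = 1.9
→ Q = 975.0·(12.00 − 1.9)/(1.9 − 0.09900) = 5468 L/s.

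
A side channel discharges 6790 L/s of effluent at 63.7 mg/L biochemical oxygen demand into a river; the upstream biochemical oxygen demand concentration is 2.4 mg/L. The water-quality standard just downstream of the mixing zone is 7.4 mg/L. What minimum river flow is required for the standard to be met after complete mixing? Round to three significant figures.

76500 L/s

Set C_mix = 7.4: (Q·2.400 + 6790·63.70) / (Q + 6790) = 7.4
→ Q = 6790·(63.70 − 7.4)/(7.4 − 2.400) = 76460 L/s.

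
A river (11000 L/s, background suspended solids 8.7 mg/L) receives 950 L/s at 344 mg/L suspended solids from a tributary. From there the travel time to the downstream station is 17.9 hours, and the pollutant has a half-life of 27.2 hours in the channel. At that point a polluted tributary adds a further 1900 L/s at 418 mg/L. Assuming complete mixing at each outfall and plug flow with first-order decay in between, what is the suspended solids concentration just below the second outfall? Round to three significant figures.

76.7 mg/L

Mass balance: C = (11000·8.700 + 950.0·344.0) / 11950 = 422500/11950 = 35.36 mg/L; combined flow 11950 L/s.
Half-life 27.2 h → k = ln 2 / 27.2 = 0.02548 h⁻¹ = 0.6116 d⁻¹.
First-order decay: C = 35.36·exp(−k·t) = 35.36·0.6337 = 22.41 mg/L.
At the second outfall, C = (11950·22.41 + 1900·418.0) / (11950 + 1900) = 76.67 mg/L.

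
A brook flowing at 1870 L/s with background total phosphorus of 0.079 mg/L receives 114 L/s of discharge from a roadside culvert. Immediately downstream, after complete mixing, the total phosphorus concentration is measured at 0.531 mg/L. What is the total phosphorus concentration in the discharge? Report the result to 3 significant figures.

7.95 mg/L

Mass balance: 1870·0.07900 + 114.0·Cₑ = 1984·0.5310
→ Cₑ = (1984·0.5310 − 1870·0.07900) / 114.0 = 7.945 mg/L.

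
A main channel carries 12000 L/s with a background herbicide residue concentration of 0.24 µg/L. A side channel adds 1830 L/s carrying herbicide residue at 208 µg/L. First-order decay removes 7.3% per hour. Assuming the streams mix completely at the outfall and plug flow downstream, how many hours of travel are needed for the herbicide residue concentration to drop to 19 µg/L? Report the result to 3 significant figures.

Mixed concentration C = ΣQC/ΣQ = (12000·0.2400 + 1830·208.0) / 13830 = 383500/13830 = 27.73 µg/L.
7.3%/h lost → k = −ln(1 − 0.073) = 0.07580 h⁻¹.
27.73·exp(−k·t) = 19 → t = ln(27.73/19)/k = 17960 s = 4.988 h.

4.99 h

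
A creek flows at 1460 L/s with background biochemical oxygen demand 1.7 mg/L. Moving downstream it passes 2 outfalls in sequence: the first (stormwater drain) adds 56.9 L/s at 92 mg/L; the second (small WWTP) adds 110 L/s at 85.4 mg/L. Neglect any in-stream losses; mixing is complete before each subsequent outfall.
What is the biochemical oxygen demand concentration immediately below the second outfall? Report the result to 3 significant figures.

10.5 mg/L

After outfall 1: Q = 1460 + 56.90 = 1517 L/s; C = (1460·1.700 + 56.90·92.00)/1517 = 5.087 mg/L.
After outfall 2: Q = 1517 + 110.0 = 1627 L/s; C = (1517·5.087 + 110.0·85.40)/1627 = 10.52 mg/L.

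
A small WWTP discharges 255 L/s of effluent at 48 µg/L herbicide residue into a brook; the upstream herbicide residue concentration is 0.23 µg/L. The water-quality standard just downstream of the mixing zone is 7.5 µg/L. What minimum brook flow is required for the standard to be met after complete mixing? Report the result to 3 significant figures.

1420 L/s

Set C_mix = 7.5: (Q·0.2300 + 255.0·48.00) / (Q + 255.0) = 7.5
→ Q = 255.0·(48.00 − 7.5)/(7.5 − 0.2300) = 1421 L/s.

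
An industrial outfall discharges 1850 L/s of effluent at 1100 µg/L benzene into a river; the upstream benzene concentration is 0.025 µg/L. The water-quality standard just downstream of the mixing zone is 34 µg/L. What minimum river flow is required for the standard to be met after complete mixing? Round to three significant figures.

Set C_mix = 34: (Q·0.02500 + 1850·1100) / (Q + 1850) = 34
→ Q = 1850·(1100 − 34)/(34 − 0.02500) = 58050 L/s.

58000 L/s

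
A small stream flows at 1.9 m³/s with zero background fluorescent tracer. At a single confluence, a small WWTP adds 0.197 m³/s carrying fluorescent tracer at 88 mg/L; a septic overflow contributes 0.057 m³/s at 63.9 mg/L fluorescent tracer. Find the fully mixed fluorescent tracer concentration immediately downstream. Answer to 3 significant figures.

9.74 mg/L

Mixed concentration C = ΣQC/ΣQ = (1.900·0 + 0.1970·88.00 + 0.05700·63.90) / 2.154 = 20.98/2.154 = 9.739 mg/L.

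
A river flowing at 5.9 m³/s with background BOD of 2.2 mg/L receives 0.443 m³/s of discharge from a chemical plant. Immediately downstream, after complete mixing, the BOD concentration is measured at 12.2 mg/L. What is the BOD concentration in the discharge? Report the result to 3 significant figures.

145 mg/L

Mass balance: 5.900·2.200 + 0.4430·Cₑ = 6.343·12.20
→ Cₑ = (6.343·12.20 − 5.900·2.200) / 0.4430 = 145.4 mg/L.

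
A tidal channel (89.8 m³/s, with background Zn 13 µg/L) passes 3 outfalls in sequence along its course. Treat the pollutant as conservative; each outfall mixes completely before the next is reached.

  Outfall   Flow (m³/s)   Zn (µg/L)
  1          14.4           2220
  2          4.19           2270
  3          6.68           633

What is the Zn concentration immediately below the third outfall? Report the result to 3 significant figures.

Outfall 1: combined Q = 104.2 m³/s; C = (89.80·13.00 + 14.40·2220)/104.2 = 318.0 µg/L.
Outfall 2: combined Q = 108.4 m³/s; C = (104.2·318.0 + 4.190·2270)/108.4 = 393.5 µg/L.
Outfall 3: combined Q = 115.1 m³/s; C = (108.4·393.5 + 6.680·633.0)/115.1 = 407.4 µg/L.

407 µg/L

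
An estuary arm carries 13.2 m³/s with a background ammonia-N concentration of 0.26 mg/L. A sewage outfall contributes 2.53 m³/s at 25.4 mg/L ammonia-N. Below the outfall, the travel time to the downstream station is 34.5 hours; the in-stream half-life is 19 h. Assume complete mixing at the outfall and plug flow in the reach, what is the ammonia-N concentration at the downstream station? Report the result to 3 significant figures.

Conservation of mass: C = (13.20·0.2600 + 2.530·25.40) / 15.73 = 67.69/15.73 = 4.303 mg/L.
Half-life 19 h → k = ln 2 / 19 = 0.03648 h⁻¹ = 0.8756 d⁻¹.
After decay, C = 4.303 × e^(−kt) = 4.303 × 0.2840 = 1.222 mg/L.

1.22 mg/L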